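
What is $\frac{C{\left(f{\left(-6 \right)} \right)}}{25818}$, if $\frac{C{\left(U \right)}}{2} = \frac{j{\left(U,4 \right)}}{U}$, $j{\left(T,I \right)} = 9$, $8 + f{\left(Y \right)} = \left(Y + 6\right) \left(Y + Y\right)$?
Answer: $- \frac{3}{34424} \approx -8.7149 \cdot 10^{-5}$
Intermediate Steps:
$f{\left(Y \right)} = -8 + 2 Y \left(6 + Y\right)$ ($f{\left(Y \right)} = -8 + \left(Y + 6\right) \left(Y + Y\right) = -8 + \left(6 + Y\right) 2 Y = -8 + 2 Y \left(6 + Y\right)$)
$C{\left(U \right)} = \frac{18}{U}$ ($C{\left(U \right)} = 2 \frac{9}{U} = \frac{18}{U}$)
$\frac{C{\left(f{\left(-6 \right)} \right)}}{25818} = \frac{18 \frac{1}{-8 + 2 \left(-6\right)^{2} + 12 \left(-6\right)}}{25818} = \frac{18}{-8 + 2 \cdot 36 - 72} \cdot \frac{1}{25818} = \frac{18}{-8 + 72 - 72} \cdot \frac{1}{25818} = \frac{18}{-8} \cdot \frac{1}{25818} = 18 \left(- \frac{1}{8}\right) \frac{1}{25818} = \left(- \frac{9}{4}\right) \frac{1}{25818} = - \frac{3}{34424}$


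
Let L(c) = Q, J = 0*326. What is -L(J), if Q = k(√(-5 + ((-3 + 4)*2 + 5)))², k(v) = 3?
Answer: -9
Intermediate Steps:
J = 0
Q = 9 (Q = 3² = 9)
L(c) = 9
-L(J) = -1*9 = -9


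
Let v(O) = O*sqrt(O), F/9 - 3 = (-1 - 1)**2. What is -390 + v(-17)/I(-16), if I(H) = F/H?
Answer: -390 + 272*I*sqrt(17)/63 ≈ -390.0 + 17.801*I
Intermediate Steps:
F = 63 (F = 27 + 9*(-1 - 1)**2 = 27 + 9*(-2)**2 = 27 + 9*4 = 27 + 36 = 63)
v(O) = O**(3/2)
I(H) = 63/H
-390 + v(-17)/I(-16) = -390 + (-17)**(3/2)/((63/(-16))) = -390 + (-17*I*sqrt(17))/((63*(-1/16))) = -390 + (-17*I*sqrt(17))/(-63/16) = -390 - (-272)*I*sqrt(17)/63 = -390 + 272*I*sqrt(17)/63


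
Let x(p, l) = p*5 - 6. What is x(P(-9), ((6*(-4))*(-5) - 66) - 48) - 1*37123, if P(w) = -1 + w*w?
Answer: -36729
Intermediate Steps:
P(w) = -1 + w**2
x(p, l) = -6 + 5*p (x(p, l) = 5*p - 6 = -6 + 5*p)
x(P(-9), ((6*(-4))*(-5) - 66) - 48) - 1*37123 = (-6 + 5*(-1 + (-9)**2)) - 1*37123 = (-6 + 5*(-1 + 81)) - 37123 = (-6 + 5*80) - 37123 = (-6 + 400) - 37123 = 394 - 37123 = -36729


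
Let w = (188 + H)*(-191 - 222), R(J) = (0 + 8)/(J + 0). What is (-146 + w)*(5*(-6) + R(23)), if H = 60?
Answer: 69952740/23 ≈ 3.0414e+6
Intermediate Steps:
R(J) = 8/J
w = -102424 (w = (188 + 60)*(-191 - 222) = 248*(-413) = -102424)
(-146 + w)*(5*(-6) + R(23)) = (-146 - 102424)*(5*(-6) + 8/23) = -102570*(-30 + 8*(1/23)) = -102570*(-30 + 8/23) = -102570*(-682/23) = 69952740/23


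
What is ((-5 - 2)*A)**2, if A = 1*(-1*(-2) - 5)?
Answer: 441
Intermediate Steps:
A = -3 (A = 1*(2 - 5) = 1*(-3) = -3)
((-5 - 2)*A)**2 = ((-5 - 2)*(-3))**2 = (-7*(-3))**2 = 21**2 = 441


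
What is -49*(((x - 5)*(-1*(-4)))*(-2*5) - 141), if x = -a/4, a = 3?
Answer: -4361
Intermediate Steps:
x = -¾ (x = -1*3/4 = -3*¼ = -¾ ≈ -0.75000)
-49*(((x - 5)*(-1*(-4)))*(-2*5) - 141) = -49*(((-¾ - 5)*(-1*(-4)))*(-2*5) - 141) = -49*(-23/4*4*(-10) - 141) = -49*(-23*(-10) - 141) = -49*(230 - 141) = -49*89 = -4361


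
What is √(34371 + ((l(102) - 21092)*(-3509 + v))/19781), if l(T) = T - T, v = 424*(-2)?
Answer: √15266789759695/19781 ≈ 197.53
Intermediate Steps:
v = -848
l(T) = 0
√(34371 + ((l(102) - 21092)*(-3509 + v))/19781) = √(34371 + ((0 - 21092)*(-3509 - 848))/19781) = √(34371 - 21092*(-4357)*(1/19781)) = √(34371 + 91897844*(1/19781)) = √(34371 + 91897844/19781) = √(771790595/19781) = √15266789759695/19781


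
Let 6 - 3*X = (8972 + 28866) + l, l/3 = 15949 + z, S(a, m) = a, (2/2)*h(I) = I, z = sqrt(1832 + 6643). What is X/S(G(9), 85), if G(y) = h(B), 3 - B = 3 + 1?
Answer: 85679/3 + 5*sqrt(339) ≈ 28652.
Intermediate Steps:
z = 5*sqrt(339) (z = sqrt(8475) = 5*sqrt(339) ≈ 92.060)
B = -1 (B = 3 - (3 + 1) = 3 - 1*4 = 3 - 4 = -1)
h(I) = I
G(y) = -1
l = 47847 + 15*sqrt(339) (l = 3*(15949 + 5*sqrt(339)) = 47847 + 15*sqrt(339) ≈ 48123.)
X = -85679/3 - 5*sqrt(339) (X = 2 - ((8972 + 28866) + (47847 + 15*sqrt(339)))/3 = 2 - (37838 + (47847 + 15*sqrt(339)))/3 = 2 - (85685 + 15*sqrt(339))/3 = 2 + (-85685/3 - 5*sqrt(339)) = -85679/3 - 5*sqrt(339) ≈ -28652.)
X/S(G(9), 85) = (-85679/3 - 5*sqrt(339))/(-1) = (-85679/3 - 5*sqrt(339))*(-1) = 85679/3 + 5*sqrt(339)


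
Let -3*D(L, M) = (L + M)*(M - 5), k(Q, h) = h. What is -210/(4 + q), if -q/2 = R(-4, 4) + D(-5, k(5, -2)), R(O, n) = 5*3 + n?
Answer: 315/2 ≈ 157.50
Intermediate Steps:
D(L, M) = -(-5 + M)*(L + M)/3 (D(L, M) = -(L + M)*(M - 5)/3 = -(L + M)*(-5 + M)/3 = -(-5 + M)*(L + M)/3)
R(O, n) = 15 + n
q = -16/3 (q = -2*((15 + 4) + (-⅓*(-2)² + (5/3)*(-5) + (5/3)*(-2) - ⅓*(-5)*(-2))) = -2*(19 + (-⅓*4 - 25/3 - 10/3 - 10/3)) = -2*(19 + (-4/3 - 25/3 - 10/3 - 10/3)) = -2*(19 - 49/3) = -2*8/3 = -16/3 ≈ -5.3333)
-210/(4 + q) = -210/(4 - 16/3) = -210/(-4/3) = -¾*(-210) = 315/2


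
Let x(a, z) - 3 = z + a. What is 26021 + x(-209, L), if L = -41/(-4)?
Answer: 103301/4 ≈ 25825.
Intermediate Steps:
L = 41/4 (L = -41*(-¼) = 41/4 ≈ 10.250)
x(a, z) = 3 + a + z (x(a, z) = 3 + (z + a) = 3 + (a + z) = 3 + a + z)
26021 + x(-209, L) = 26021 + (3 - 209 + 41/4) = 26021 - 783/4 = 103301/4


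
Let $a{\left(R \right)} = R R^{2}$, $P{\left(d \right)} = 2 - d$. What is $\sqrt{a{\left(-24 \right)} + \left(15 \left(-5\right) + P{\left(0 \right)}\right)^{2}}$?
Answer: $i \sqrt{8495} \approx 92.168 i$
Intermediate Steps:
$a{\left(R \right)} = R^{3}$
$\sqrt{a{\left(-24 \right)} + \left(15 \left(-5\right) + P{\left(0 \right)}\right)^{2}} = \sqrt{\left(-24\right)^{3} + \left(15 \left(-5\right) + \left(2 - 0\right)\right)^{2}} = \sqrt{-13824 + \left(-75 + \left(2 + 0\right)\right)^{2}} = \sqrt{-13824 + \left(-75 + 2\right)^{2}} = \sqrt{-13824 + \left(-73\right)^{2}} = \sqrt{-13824 + 5329} = \sqrt{-8495} = i \sqrt{8495}$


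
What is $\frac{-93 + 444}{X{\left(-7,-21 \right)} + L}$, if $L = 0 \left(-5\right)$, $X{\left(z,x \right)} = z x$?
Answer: $\frac{117}{49} \approx 2.3878$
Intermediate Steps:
$X{\left(z,x \right)} = x z$
$L = 0$
$\frac{-93 + 444}{X{\left(-7,-21 \right)} + L} = \frac{-93 + 444}{\left(-21\right) \left(-7\right) + 0} = \frac{351}{147 + 0} = \frac{351}{147} = 351 \cdot \frac{1}{147} = \frac{117}{49}$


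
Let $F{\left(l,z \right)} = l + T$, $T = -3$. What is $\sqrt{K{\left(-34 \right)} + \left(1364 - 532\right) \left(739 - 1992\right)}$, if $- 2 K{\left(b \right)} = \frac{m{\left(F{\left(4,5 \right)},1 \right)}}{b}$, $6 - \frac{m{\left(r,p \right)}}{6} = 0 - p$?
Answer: $\frac{i \sqrt{1205124662}}{34} \approx 1021.0 i$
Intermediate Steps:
$F{\left(l,z \right)} = -3 + l$ ($F{\left(l,z \right)} = l - 3 = -3 + l$)
$m{\left(r,p \right)} = 36 + 6 p$ ($m{\left(r,p \right)} = 36 - 6 \left(0 - p\right) = 36 - 6 \left(- p\right) = 36 + 6 p$)
$K{\left(b \right)} = - \frac{21}{b}$ ($K{\left(b \right)} = - \frac{\left(36 + 6 \cdot 1\right) \frac{1}{b}}{2} = - \frac{\left(36 + 6\right) \frac{1}{b}}{2} = - \frac{42 \frac{1}{b}}{2} = - \frac{21}{b}$)
$\sqrt{K{\left(-34 \right)} + \left(1364 - 532\right) \left(739 - 1992\right)} = \sqrt{- \frac{21}{-34} + \left(1364 - 532\right) \left(739 - 1992\right)} = \sqrt{\left(-21\right) \left(- \frac{1}{34}\right) + 832 \left(-1253\right)} = \sqrt{\frac{21}{34} - 1042496} = \sqrt{- \frac{35444843}{34}} = \frac{i \sqrt{1205124662}}{34}$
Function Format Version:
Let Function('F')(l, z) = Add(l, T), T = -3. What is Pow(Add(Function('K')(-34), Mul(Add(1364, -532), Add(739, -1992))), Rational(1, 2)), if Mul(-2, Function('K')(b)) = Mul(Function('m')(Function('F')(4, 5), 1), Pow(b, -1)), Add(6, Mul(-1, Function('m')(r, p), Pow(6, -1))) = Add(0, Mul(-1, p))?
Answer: Mul(Rational(1, 34), I, Pow(1205124662, Rational(1, 2))) ≈ Mul(1021.0, I)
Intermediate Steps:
Function('F')(l, z) = Add(-3, l) (Function('F')(l, z) = Add(l, -3) = Add(-3, l))
Function('m')(r, p) = Add(36, Mul(6, p)) (Function('m')(r, p) = Add(36, Mul(-6, Add(0, Mul(-1, p)))) = Add(36, Mul(-6, Mul(-1, p))) = Add(36, Mul(6, p)))
Function('K')(b) = Mul(-21, Pow(b, -1)) (Function('K')(b) = Mul(Rational(-1, 2), Mul(Add(36, Mul(6, 1)), Pow(b, -1))) = Mul(Rational(-1, 2), Mul(Add(36, 6), Pow(b, -1))) = Mul(Rational(-1, 2), Mul(42, Pow(b, -1))) = Mul(-21, Pow(b, -1)))
Pow(Add(Function('K')(-34), Mul(Add(1364, -532), Add(739, -1992))), Rational(1, 2)) = Pow(Add(Mul(-21, Pow(-34, -1)), Mul(Add(1364, -532), Add(739, -1992))), Rational(1, 2)) = Pow(Add(Mul(-21, Rational(-1, 34)), Mul(832, -1253)), Rational(1, 2)) = Pow(Add(Rational(21, 34), -1042496), Rational(1, 2)) = Pow(Rational(-35444843, 34), Rational(1, 2)) = Mul(Rational(1, 34), I, Pow(1205124662, Rational(1, 2)))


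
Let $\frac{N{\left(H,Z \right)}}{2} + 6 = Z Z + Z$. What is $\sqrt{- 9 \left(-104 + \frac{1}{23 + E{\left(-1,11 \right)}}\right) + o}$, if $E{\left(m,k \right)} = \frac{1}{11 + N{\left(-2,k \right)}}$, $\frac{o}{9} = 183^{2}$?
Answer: $\frac{3 \sqrt{406474774}}{110} \approx 549.85$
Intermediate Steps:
$o = 301401$ ($o = 9 \cdot 183^{2} = 9 \cdot 33489 = 301401$)
$N{\left(H,Z \right)} = -12 + 2 Z + 2 Z^{2}$ ($N{\left(H,Z \right)} = -12 + 2 \left(Z Z + Z\right) = -12 + 2 \left(Z^{2} + Z\right) = -12 + 2 \left(Z + Z^{2}\right) = -12 + \left(2 Z + 2 Z^{2}\right) = -12 + 2 Z + 2 Z^{2}$)
$E{\left(m,k \right)} = \frac{1}{-1 + 2 k + 2 k^{2}}$ ($E{\left(m,k \right)} = \frac{1}{11 + \left(-12 + 2 k + 2 k^{2}\right)} = \frac{1}{-1 + 2 k + 2 k^{2}}$)
$\sqrt{- 9 \left(-104 + \frac{1}{23 + E{\left(-1,11 \right)}}\right) + o} = \sqrt{- 9 \left(-104 + \frac{1}{23 + \frac{1}{-1 + 2 \cdot 11 + 2 \cdot 11^{2}}}\right) + 301401} = \sqrt{- 9 \left(-104 + \frac{1}{23 + \frac{1}{-1 + 22 + 2 \cdot 121}}\right) + 301401} = \sqrt{- 9 \left(-104 + \frac{1}{23 + \frac{1}{-1 + 22 + 242}}\right) + 301401} = \sqrt{- 9 \left(-104 + \frac{1}{23 + \frac{1}{263}}\right) + 301401} = \sqrt{- 9 \left(-104 + \frac{1}{\frac{6050}{263}}\right) + 301401} = \sqrt{- 9 \left(-104 + \frac{263}{6050}\right) + 301401} = \sqrt{\left(-9\right) \left(- \frac{628937}{6050}\right) + 301401} = \sqrt{\frac{5660433}{6050} + 301401} = \sqrt{\frac{1829136483}{6050}} = \frac{3 \sqrt{406474774}}{110}$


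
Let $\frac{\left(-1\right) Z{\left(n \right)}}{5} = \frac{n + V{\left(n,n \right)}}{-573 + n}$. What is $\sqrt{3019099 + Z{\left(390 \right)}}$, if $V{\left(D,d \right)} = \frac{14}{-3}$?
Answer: $\frac{\sqrt{101106958991}}{183} \approx 1737.6$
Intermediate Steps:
$V{\left(D,d \right)} = - \frac{14}{3}$ ($V{\left(D,d \right)} = 14 \left(- \frac{1}{3}\right) = - \frac{14}{3}$)
$Z{\left(n \right)} = - \frac{5 \left(- \frac{14}{3} + n\right)}{-573 + n}$ ($Z{\left(n \right)} = - 5 \frac{n - \frac{14}{3}}{-573 + n} = - 5 \frac{- \frac{14}{3} + n}{-573 + n} = - \frac{5 \left(- \frac{14}{3} + n\right)}{-573 + n}$)
$\sqrt{3019099 + Z{\left(390 \right)}} = \sqrt{3019099 + \frac{5 \left(14 - 1170\right)}{3 \left(-573 + 390\right)}} = \sqrt{3019099 + \frac{5 \left(14 - 1170\right)}{3 \left(-183\right)}} = \sqrt{3019099 + \frac{5}{3} \left(- \frac{1}{183}\right) \left(-1156\right)} = \sqrt{3019099 + \frac{5780}{549}} = \sqrt{\frac{1657491131}{549}} = \frac{\sqrt{101106958991}}{183}$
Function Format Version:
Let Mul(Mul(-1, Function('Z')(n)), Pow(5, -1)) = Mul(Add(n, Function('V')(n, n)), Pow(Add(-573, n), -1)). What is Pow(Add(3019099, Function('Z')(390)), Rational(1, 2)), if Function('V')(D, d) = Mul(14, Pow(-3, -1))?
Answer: Mul(Rational(1, 183), Pow(101106958991, Rational(1, 2))) ≈ 1737.6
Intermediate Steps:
Function('V')(D, d) = Rational(-14, 3) (Function('V')(D, d) = Mul(14, Rational(-1, 3)) = Rational(-14, 3))
Function('Z')(n) = Mul(-5, Pow(Add(-573, n), -1), Add(Rational(-14, 3), n)) (Function('Z')(n) = Mul(-5, Mul(Add(n, Rational(-14, 3)), Pow(Add(-573, n), -1))) = Mul(-5, Mul(Add(Rational(-14, 3), n), Pow(Add(-573, n), -1))) = Mul(-5, Mul(Pow(Add(-573, n), -1), Add(Rational(-14, 3), n))) = Mul(-5, Pow(Add(-573, n), -1), Add(Rational(-14, 3), n)))
Pow(Add(3019099, Function('Z')(390)), Rational(1, 2)) = Pow(Add(3019099, Mul(Rational(5, 3), Pow(Add(-573, 390), -1), Add(14, Mul(-3, 390)))), Rational(1, 2)) = Pow(Add(3019099, Mul(Rational(5, 3), Pow(-183, -1), Add(14, -1170))), Rational(1, 2)) = Pow(Add(3019099, Mul(Rational(5, 3), Rational(-1, 183), -1156)), Rational(1, 2)) = Pow(Add(3019099, Rational(5780, 549)), Rational(1, 2)) = Pow(Rational(1657491131, 549), Rational(1, 2)) = Mul(Rational(1, 183), Pow(101106958991, Rational(1, 2)))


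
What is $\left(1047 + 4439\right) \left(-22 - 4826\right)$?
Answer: $-26596128$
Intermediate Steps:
$\left(1047 + 4439\right) \left(-22 - 4826\right) = 5486 \left(-4848\right) = -26596128$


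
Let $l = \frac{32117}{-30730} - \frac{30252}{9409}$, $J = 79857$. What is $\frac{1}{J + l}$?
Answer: $\frac{289138570}{23088506951677} \approx 1.2523 \cdot 10^{-5}$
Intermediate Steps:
$l = - \frac{1231832813}{289138570}$ ($l = 32117 \left(- \frac{1}{30730}\right) - \frac{30252}{9409} = - \frac{32117}{30730} - \frac{30252}{9409} = - \frac{1231832813}{289138570} \approx -4.2604$)
$\frac{1}{J + l} = \frac{1}{79857 - \frac{1231832813}{289138570}} = \frac{1}{\frac{23088506951677}{289138570}} = \frac{289138570}{23088506951677}$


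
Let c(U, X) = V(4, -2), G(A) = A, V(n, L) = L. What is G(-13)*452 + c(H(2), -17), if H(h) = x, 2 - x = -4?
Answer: -5878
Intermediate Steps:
x = 6 (x = 2 - 1*(-4) = 2 + 4 = 6)
H(h) = 6
c(U, X) = -2
G(-13)*452 + c(H(2), -17) = -13*452 - 2 = -5876 - 2 = -5878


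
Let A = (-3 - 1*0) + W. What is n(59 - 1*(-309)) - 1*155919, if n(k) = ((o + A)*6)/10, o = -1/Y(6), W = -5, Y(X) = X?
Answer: -1559239/10 ≈ -1.5592e+5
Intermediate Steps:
A = -8 (A = (-3 - 1*0) - 5 = (-3 + 0) - 5 = -3 - 5 = -8)
o = -1/6 ≈ -0.16667
n(k) = -49/10 (n(k) = ((-1/6 - 8)*6)/10 = -49/6*6*(1/10) = -49*1/10 = -49/10)
n(59 - 1*(-309)) - 1*155919 = -49/10 - 1*155919 = -49/10 - 155919 = -1559239/10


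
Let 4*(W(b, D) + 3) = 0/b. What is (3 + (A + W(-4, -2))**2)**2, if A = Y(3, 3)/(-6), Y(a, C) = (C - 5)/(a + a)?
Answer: 14295961/104976 ≈ 136.18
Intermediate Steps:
W(b, D) = -3 (W(b, D) = -3 + (0/b)/4 = -3 + (1/4)*0 = -3 + 0 = -3)
Y(a, C) = (-5 + C)/(2*a) (Y(a, C) = (-5 + C)/((2*a)) = (-5 + C)*(1/(2*a)) = (-5 + C)/(2*a))
A = 1/18 (A = ((1/2)*(-5 + 3)/3)/(-6) = ((1/2)*(1/3)*(-2))*(-1/6) = -1/3*(-1/6) = 1/18 ≈ 0.055556)
(3 + (A + W(-4, -2))**2)**2 = (3 + (1/18 - 3)**2)**2 = (3 + (-53/18)**2)**2 = (3 + 2809/324)**2 = (3781/324)**2 = 14295961/104976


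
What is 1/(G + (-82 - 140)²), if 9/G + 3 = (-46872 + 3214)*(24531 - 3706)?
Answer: 909177853/44807921307243 ≈ 2.0291e-5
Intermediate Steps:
G = -9/909177853 (G = 9/(-3 + (-46872 + 3214)*(24531 - 3706)) = 9/(-3 - 43658*20825) = 9/(-3 - 909177850) = 9/(-909177853) = 9*(-1/909177853) = -9/909177853 ≈ -9.8991e-9)
1/(G + (-82 - 140)²) = 1/(-9/909177853 + (-82 - 140)²) = 1/(-9/909177853 + (-222)²) = 1/(-9/909177853 + 49284) = 1/(44807921307243/909177853) = 909177853/44807921307243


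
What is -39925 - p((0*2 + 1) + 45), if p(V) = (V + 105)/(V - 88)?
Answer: -1676699/42 ≈ -39921.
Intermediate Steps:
p(V) = (105 + V)/(-88 + V)
-39925 - p((0*2 + 1) + 45) = -39925 - (105 + ((0*2 + 1) + 45))/(-88 + ((0*2 + 1) + 45)) = -39925 - (105 + ((0 + 1) + 45))/(-88 + ((0 + 1) + 45)) = -39925 - (105 + (1 + 45))/(-88 + (1 + 45)) = -39925 - (105 + 46)/(-88 + 46) = -39925 - 151/(-42) = -39925 - (-1)*151/42 = -39925 - 1*(-151/42) = -39925 + 151/42 = -1676699/42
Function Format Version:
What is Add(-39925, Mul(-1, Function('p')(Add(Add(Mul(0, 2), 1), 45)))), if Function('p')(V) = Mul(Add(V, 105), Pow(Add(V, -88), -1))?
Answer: Rational(-1676699, 42) ≈ -39921.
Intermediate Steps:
Function('p')(V) = Mul(Pow(Add(-88, V), -1), Add(105, V)) (Function('p')(V) = Mul(Add(105, V), Pow(Add(-88, V), -1)) = Mul(Pow(Add(-88, V), -1), Add(105, V)))
Add(-39925, Mul(-1, Function('p')(Add(Add(Mul(0, 2), 1), 45)))) = Add(-39925, Mul(-1, Mul(Pow(Add(-88, Add(Add(Mul(0, 2), 1), 45)), -1), Add(105, Add(Add(Mul(0, 2), 1), 45))))) = Add(-39925, Mul(-1, Mul(Pow(Add(-88, Add(Add(0, 1), 45)), -1), Add(105, Add(Add(0, 1), 45))))) = Add(-39925, Mul(-1, Mul(Pow(Add(-88, Add(1, 45)), -1), Add(105, Add(1, 45))))) = Add(-39925, Mul(-1, Mul(Pow(Add(-88, 46), -1), Add(105, 46)))) = Add(-39925, Mul(-1, Mul(Pow(-42, -1), 151))) = Add(-39925, Mul(-1, Mul(Rational(-1, 42), 151))) = Add(-39925, Mul(-1, Rational(-151, 42))) = Add(-39925, Rational(151, 42)) = Rational(-1676699, 42)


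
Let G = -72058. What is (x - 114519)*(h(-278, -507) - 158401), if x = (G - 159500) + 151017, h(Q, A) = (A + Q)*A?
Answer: -46735205640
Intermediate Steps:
h(Q, A) = A*(A + Q)
x = -80541 (x = (-72058 - 159500) + 151017 = -231558 + 151017 = -80541)
(x - 114519)*(h(-278, -507) - 158401) = (-80541 - 114519)*(-507*(-507 - 278) - 158401) = -195060*(-507*(-785) - 158401) = -195060*(397995 - 158401) = -195060*239594 = -46735205640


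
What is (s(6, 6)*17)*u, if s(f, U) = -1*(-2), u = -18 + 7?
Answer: -374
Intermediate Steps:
u = -11
s(f, U) = 2
(s(6, 6)*17)*u = (2*17)*(-11) = 34*(-11) = -374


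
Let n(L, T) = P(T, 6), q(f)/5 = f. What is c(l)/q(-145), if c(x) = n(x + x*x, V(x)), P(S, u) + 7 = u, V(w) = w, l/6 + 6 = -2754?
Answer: 1/725 ≈ 0.0013793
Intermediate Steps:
l = -16560 (l = -36 + 6*(-2754) = -36 - 16524 = -16560)
q(f) = 5*f
P(S, u) = -7 + u
n(L, T) = -1 (n(L, T) = -7 + 6 = -1)
c(x) = -1
c(l)/q(-145) = -1/(5*(-145)) = -1/(-725) = -1*(-1/725) = 1/725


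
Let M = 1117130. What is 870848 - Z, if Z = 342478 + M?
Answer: -588760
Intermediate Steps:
Z = 1459608 (Z = 342478 + 1117130 = 1459608)
870848 - Z = 870848 - 1*1459608 = 870848 - 1459608 = -588760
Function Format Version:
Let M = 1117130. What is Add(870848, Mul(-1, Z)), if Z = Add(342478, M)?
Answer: -588760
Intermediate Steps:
Z = 1459608 (Z = Add(342478, 1117130) = 1459608)
Add(870848, Mul(-1, Z)) = Add(870848, Mul(-1, 1459608)) = Add(870848, -1459608) = -588760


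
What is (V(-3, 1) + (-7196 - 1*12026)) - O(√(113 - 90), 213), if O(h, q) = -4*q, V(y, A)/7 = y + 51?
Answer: -18034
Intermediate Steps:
V(y, A) = 357 + 7*y (V(y, A) = 7*(y + 51) = 7*(51 + y) = 357 + 7*y)
(V(-3, 1) + (-7196 - 1*12026)) - O(√(113 - 90), 213) = ((357 + 7*(-3)) + (-7196 - 1*12026)) - (-4)*213 = ((357 - 21) + (-7196 - 12026)) - 1*(-852) = (336 - 19222) + 852 = -18886 + 852 = -18034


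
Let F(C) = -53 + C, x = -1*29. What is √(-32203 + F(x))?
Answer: I*√32285 ≈ 179.68*I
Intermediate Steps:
x = -29
√(-32203 + F(x)) = √(-32203 + (-53 - 29)) = √(-32203 - 82) = √(-32285) = I*√32285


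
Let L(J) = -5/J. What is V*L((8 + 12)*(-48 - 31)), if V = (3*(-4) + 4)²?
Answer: 16/79 ≈ 0.20253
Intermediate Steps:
V = 64 (V = (-12 + 4)² = (-8)² = 64)
V*L((8 + 12)*(-48 - 31)) = 64*(-5*1/((-48 - 31)*(8 + 12))) = 64*(-5/(20*(-79))) = 64*(-5/(-1580)) = 64*(-5*(-1/1580)) = 64*(1/316) = 16/79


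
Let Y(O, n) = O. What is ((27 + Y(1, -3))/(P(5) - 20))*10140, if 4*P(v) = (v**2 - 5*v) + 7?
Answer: -1135680/73 ≈ -15557.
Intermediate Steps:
P(v) = 7/4 - 5*v/4 + v**2/4 (P(v) = ((v**2 - 5*v) + 7)/4 = (7 + v**2 - 5*v)/4 = 7/4 - 5*v/4 + v**2/4)
((27 + Y(1, -3))/(P(5) - 20))*10140 = ((27 + 1)/((7/4 - 5/4*5 + (1/4)*5**2) - 20))*10140 = (28/((7/4 - 25/4 + (1/4)*25) - 20))*10140 = (28/((7/4 - 25/4 + 25/4) - 20))*10140 = (28/(7/4 - 20))*10140 = (28/(-73/4))*10140 = (28*(-4/73))*10140 = -112/73*10140 = -1135680/73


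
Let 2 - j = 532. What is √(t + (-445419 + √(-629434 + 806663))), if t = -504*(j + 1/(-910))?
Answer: √(-753310935 + 4225*√177229)/65 ≈ 421.76*I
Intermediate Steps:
j = -530 (j = 2 - 1*532 = 2 - 532 = -530)
t = 17362836/65 (t = -504*(-530 + 1/(-910)) = -504*(-530 - 1/910) = -504*(-482301/910) = 17362836/65 ≈ 2.6712e+5)
√(t + (-445419 + √(-629434 + 806663))) = √(17362836/65 + (-445419 + √(-629434 + 806663))) = √(17362836/65 + (-445419 + √177229)) = √(-11589399/65 + √177229)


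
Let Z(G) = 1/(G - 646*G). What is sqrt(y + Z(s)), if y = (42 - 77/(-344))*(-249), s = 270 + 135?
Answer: I*sqrt(5668673930814)/23220 ≈ 102.54*I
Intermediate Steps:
s = 405
Z(G) = -1/(645*G) (Z(G) = 1/(-645*G) = -1/(645*G))
y = -3616725/344 (y = (42 - 77*(-1/344))*(-249) = (42 + 77/344)*(-249) = (14525/344)*(-249) = -3616725/344 ≈ -10514.)
sqrt(y + Z(s)) = sqrt(-3616725/344 - 1/645/405) = sqrt(-3616725/344 - 1/645*1/405) = sqrt(-3616725/344 - 1/261225) = sqrt(-21971604383/2089800) = I*sqrt(5668673930814)/23220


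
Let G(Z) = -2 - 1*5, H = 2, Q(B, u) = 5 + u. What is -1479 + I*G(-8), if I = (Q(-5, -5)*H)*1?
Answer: -1479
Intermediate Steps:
G(Z) = -7 (G(Z) = -2 - 5 = -7)
I = 0 (I = ((5 - 5)*2)*1 = (0*2)*1 = 0*1 = 0)
-1479 + I*G(-8) = -1479 + 0*(-7) = -1479 + 0 = -1479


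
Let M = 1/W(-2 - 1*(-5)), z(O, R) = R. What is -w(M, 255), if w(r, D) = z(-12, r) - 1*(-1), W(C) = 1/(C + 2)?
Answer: -6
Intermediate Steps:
W(C) = 1/(2 + C)
M = 5 (M = 1/(1/(2 + (-2 - 1*(-5)))) = 1/(1/(2 + (-2 + 5))) = 1/(1/(2 + 3)) = 1/(1/5) = 1/(⅕) = 5)
w(r, D) = 1 + r (w(r, D) = r - 1*(-1) = r + 1 = 1 + r)
-w(M, 255) = -(1 + 5) = -1*6 = -6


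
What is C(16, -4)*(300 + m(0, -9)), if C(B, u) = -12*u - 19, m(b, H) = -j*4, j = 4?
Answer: 8236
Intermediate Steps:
m(b, H) = -16 (m(b, H) = -1*4*4 = -4*4 = -16)
C(B, u) = -19 - 12*u
C(16, -4)*(300 + m(0, -9)) = (-19 - 12*(-4))*(300 - 16) = (-19 + 48)*284 = 29*284 = 8236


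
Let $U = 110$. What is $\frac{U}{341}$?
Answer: $\frac{10}{31} \approx 0.32258$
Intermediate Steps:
$\frac{U}{341} = \frac{110}{341} = 110 \cdot \frac{1}{341} = \frac{10}{31}$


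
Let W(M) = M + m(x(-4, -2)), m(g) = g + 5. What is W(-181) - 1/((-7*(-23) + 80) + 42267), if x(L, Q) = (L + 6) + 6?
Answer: -7141345/42508 ≈ -168.00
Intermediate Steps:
x(L, Q) = 12 + L (x(L, Q) = (6 + L) + 6 = 12 + L)
m(g) = 5 + g
W(M) = 13 + M (W(M) = M + (5 + (12 - 4)) = M + (5 + 8) = M + 13 = 13 + M)
W(-181) - 1/((-7*(-23) + 80) + 42267) = (13 - 181) - 1/((-7*(-23) + 80) + 42267) = -168 - 1/((161 + 80) + 42267) = -168 - 1/(241 + 42267) = -168 - 1/42508 = -7141345/42508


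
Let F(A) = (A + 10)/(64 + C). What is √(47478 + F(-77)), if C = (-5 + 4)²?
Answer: √200590195/65 ≈ 217.89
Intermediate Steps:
C = 1 (C = (-1)² = 1)
F(A) = 2/13 + A/65 (F(A) = (A + 10)/(64 + 1) = (10 + A)/65 = (10 + A)*(1/65) = 2/13 + A/65)
√(47478 + F(-77)) = √(47478 + (2/13 + (1/65)*(-77))) = √(47478 + (2/13 - 77/65)) = √(47478 - 67/65) = √(3086003/65) = √200590195/65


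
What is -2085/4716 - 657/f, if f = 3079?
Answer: -3172709/4840188 ≈ -0.65549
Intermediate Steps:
-2085/4716 - 657/f = -2085/4716 - 657/3079 = -2085*1/4716 - 657*1/3079 = -695/1572 - 657/3079 = -3172709/4840188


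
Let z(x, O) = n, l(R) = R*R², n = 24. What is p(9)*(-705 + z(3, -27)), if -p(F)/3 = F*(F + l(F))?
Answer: 13569606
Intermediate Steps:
l(R) = R³
z(x, O) = 24
p(F) = -3*F*(F + F³)
p(9)*(-705 + z(3, -27)) = (-3*9²*(1 + 9²))*(-705 + 24) = -3*81*(1 + 81)*(-681) = -3*81*82*(-681) = -19926*(-681) = 13569606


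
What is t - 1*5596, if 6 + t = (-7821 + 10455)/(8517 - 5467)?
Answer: -8541733/1525 ≈ -5601.1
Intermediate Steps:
t = -7833/1525 (t = -6 + (-7821 + 10455)/(8517 - 5467) = -6 + 2634/3050 = -6 + 2634*(1/3050) = -6 + 1317/1525 = -7833/1525 ≈ -5.1364)
t - 1*5596 = -7833/1525 - 1*5596 = -7833/1525 - 5596 = -8541733/1525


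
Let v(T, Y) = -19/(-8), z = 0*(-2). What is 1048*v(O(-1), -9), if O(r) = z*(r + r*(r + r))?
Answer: 2489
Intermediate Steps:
z = 0
O(r) = 0 (O(r) = 0*(r + r*(r + r)) = 0*(r + r*(2*r)) = 0*(r + 2*r²) = 0)
v(T, Y) = 19/8 (v(T, Y) = -19*(-⅛) = 19/8)
1048*v(O(-1), -9) = 1048*(19/8) = 2489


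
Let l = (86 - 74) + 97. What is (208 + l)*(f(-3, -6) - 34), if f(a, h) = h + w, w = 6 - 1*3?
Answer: -11729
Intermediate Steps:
l = 109 (l = 12 + 97 = 109)
w = 3 (w = 6 - 3 = 3)
f(a, h) = 3 + h (f(a, h) = h + 3 = 3 + h)
(208 + l)*(f(-3, -6) - 34) = (208 + 109)*((3 - 6) - 34) = 317*(-3 - 34) = 317*(-37) = -11729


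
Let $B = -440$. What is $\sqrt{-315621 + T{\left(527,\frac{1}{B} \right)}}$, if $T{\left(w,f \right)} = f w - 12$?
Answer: $\frac{i \sqrt{15276695170}}{220} \approx 561.81 i$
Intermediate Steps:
$T{\left(w,f \right)} = -12 + f w$
$\sqrt{-315621 + T{\left(527,\frac{1}{B} \right)}} = \sqrt{-315621 - \left(12 - \frac{1}{-440} \cdot 527\right)} = \sqrt{-315621 - \frac{5807}{440}} = \sqrt{- \frac{138879047}{440}} = \frac{i \sqrt{15276695170}}{220}$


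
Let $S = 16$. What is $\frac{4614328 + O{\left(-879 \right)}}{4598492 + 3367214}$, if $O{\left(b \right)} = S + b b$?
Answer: $\frac{5386985}{7965706} \approx 0.67627$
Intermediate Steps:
$O{\left(b \right)} = 16 + b^{2}$ ($O{\left(b \right)} = 16 + b b = 16 + b^{2}$)
$\frac{4614328 + O{\left(-879 \right)}}{4598492 + 3367214} = \frac{4614328 + \left(16 + \left(-879\right)^{2}\right)}{4598492 + 3367214} = \frac{4614328 + \left(16 + 772641\right)}{7965706} = \left(4614328 + 772657\right) \frac{1}{7965706} = 5386985 \cdot \frac{1}{7965706} = \frac{5386985}{7965706}$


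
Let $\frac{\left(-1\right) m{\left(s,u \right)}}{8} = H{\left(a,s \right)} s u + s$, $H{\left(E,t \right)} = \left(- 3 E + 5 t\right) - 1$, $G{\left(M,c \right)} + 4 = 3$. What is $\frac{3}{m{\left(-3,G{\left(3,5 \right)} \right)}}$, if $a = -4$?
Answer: $\frac{1}{40} \approx 0.025$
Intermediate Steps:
$G{\left(M,c \right)} = -1$ ($G{\left(M,c \right)} = -4 + 3 = -1$)
$H{\left(E,t \right)} = -1 - 3 E + 5 t$
$m{\left(s,u \right)} = - 8 s - 8 s u \left(11 + 5 s\right)$ ($m{\left(s,u \right)} = - 8 \left(\left(-1 - -12 + 5 s\right) s u + s\right) = - 8 \left(\left(-1 + 12 + 5 s\right) s u + s\right) = - 8 \left(\left(11 + 5 s\right) s u + s\right) = - 8 \left(s \left(11 + 5 s\right) u + s\right) = - 8 \left(s u \left(11 + 5 s\right) + s\right) = - 8 \left(s + s u \left(11 + 5 s\right)\right) = - 8 s - 8 s u \left(11 + 5 s\right)$)
$\frac{3}{m{\left(-3,G{\left(3,5 \right)} \right)}} = \frac{3}{\left(-8\right) \left(-3\right) \left(1 - \left(11 + 5 \left(-3\right)\right)\right)} = \frac{3}{\left(-8\right) \left(-3\right) \left(1 - \left(11 - 15\right)\right)} = \frac{3}{\left(-8\right) \left(-3\right) \left(1 - -4\right)} = \frac{3}{\left(-8\right) \left(-3\right) \left(1 + 4\right)} = \frac{3}{\left(-8\right) \left(-3\right) 5} = \frac{3}{120} = 3 \cdot \frac{1}{120} = \frac{1}{40}$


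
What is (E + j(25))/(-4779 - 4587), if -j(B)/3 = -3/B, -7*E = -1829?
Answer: -22894/819525 ≈ -0.027936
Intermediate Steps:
E = 1829/7 (E = -⅐*(-1829) = 1829/7 ≈ 261.29)
j(B) = 9/B (j(B) = -(-9)/B = 9/B)
(E + j(25))/(-4779 - 4587) = (1829/7 + 9/25)/(-4779 - 4587) = (1829/7 + 9*(1/25))/(-9366) = (1829/7 + 9/25)*(-1/9366) = (45788/175)*(-1/9366) = -22894/819525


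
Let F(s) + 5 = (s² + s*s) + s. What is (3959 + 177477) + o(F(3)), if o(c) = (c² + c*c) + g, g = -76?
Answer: 181872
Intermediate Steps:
F(s) = -5 + s + 2*s² (F(s) = -5 + ((s² + s*s) + s) = -5 + ((s² + s²) + s) = -5 + (2*s² + s) = -5 + (s + 2*s²) = -5 + s + 2*s²)
o(c) = -76 + 2*c² (o(c) = (c² + c*c) - 76 = (c² + c²) - 76 = 2*c² - 76 = -76 + 2*c²)
(3959 + 177477) + o(F(3)) = (3959 + 177477) + (-76 + 2*(-5 + 3 + 2*3²)²) = 181436 + (-76 + 2*(-5 + 3 + 2*9)²) = 181436 + (-76 + 2*(-5 + 3 + 18)²) = 181436 + (-76 + 2*16²) = 181436 + (-76 + 2*256) = 181436 + (-76 + 512) = 181436 + 436 = 181872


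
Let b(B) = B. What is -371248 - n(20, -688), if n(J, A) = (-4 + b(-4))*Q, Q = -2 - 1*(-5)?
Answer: -371224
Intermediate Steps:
Q = 3 (Q = -2 + 5 = 3)
n(J, A) = -24 (n(J, A) = (-4 - 4)*3 = -8*3 = -24)
-371248 - n(20, -688) = -371248 - 1*(-24) = -371248 + 24 = -371224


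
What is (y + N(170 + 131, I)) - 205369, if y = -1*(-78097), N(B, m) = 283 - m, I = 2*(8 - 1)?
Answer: -127003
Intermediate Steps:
I = 14 (I = 2*7 = 14)
y = 78097
(y + N(170 + 131, I)) - 205369 = (78097 + (283 - 1*14)) - 205369 = (78097 + (283 - 14)) - 205369 = (78097 + 269) - 205369 = 78366 - 205369 = -127003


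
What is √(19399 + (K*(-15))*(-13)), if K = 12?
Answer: √21739 ≈ 147.44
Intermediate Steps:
√(19399 + (K*(-15))*(-13)) = √(19399 + (12*(-15))*(-13)) = √(19399 - 180*(-13)) = √(19399 + 2340) = √21739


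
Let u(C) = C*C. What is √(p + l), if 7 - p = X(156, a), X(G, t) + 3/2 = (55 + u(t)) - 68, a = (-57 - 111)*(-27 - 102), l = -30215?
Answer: I*√1878823110/2 ≈ 21673.0*I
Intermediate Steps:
u(C) = C²
a = 21672 (a = -168*(-129) = 21672)
X(G, t) = -29/2 + t² (X(G, t) = -3/2 + ((55 + t²) - 68) = -3/2 + (-13 + t²) = -29/2 + t²)
p = -939351125/2 (p = 7 - (-29/2 + 21672²) = 7 - (-29/2 + 469675584) = 7 - 1*939351139/2 = 7 - 939351139/2 = -939351125/2 ≈ -4.6968e+8)
√(p + l) = √(-939351125/2 - 30215) = √(-939411555/2) = I*√1878823110/2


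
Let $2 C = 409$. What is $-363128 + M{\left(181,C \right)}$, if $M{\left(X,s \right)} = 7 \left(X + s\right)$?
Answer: $- \frac{720859}{2} \approx -3.6043 \cdot 10^{5}$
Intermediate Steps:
$C = \frac{409}{2}$ ($C = \frac{1}{2} \cdot 409 = \frac{409}{2} \approx 204.5$)
$M{\left(X,s \right)} = 7 X + 7 s$
$-363128 + M{\left(181,C \right)} = -363128 + \left(7 \cdot 181 + 7 \cdot \frac{409}{2}\right) = -363128 + \left(1267 + \frac{2863}{2}\right) = -363128 + \frac{5397}{2} = - \frac{720859}{2}$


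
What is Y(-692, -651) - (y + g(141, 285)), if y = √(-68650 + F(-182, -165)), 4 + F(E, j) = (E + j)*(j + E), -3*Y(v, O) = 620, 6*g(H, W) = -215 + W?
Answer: -655/3 - √51755 ≈ -445.83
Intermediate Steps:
g(H, W) = -215/6 + W/6 (g(H, W) = (-215 + W)/6 = -215/6 + W/6)
Y(v, O) = -620/3 (Y(v, O) = -⅓*620 = -620/3)
F(E, j) = -4 + (E + j)² (F(E, j) = -4 + (E + j)*(j + E) = -4 + (E + j)*(E + j) = -4 + (E + j)²)
y = √51755 (y = √(-68650 + (-4 + (-182 - 165)²)) = √(-68650 + (-4 + (-347)²)) = √(-68650 + (-4 + 120409)) = √(-68650 + 120405) = √51755 ≈ 227.50)
Y(-692, -651) - (y + g(141, 285)) = -620/3 - (√51755 + (-215/6 + (⅙)*285)) = -620/3 - (√51755 + (-215/6 + 95/2)) = -620/3 - (√51755 + 35/3) = -620/3 - (35/3 + √51755) = -620/3 + (-35/3 - √51755) = -655/3 - √51755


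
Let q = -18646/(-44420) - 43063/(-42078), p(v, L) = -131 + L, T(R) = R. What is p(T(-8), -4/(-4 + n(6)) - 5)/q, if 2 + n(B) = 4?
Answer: -15653752365/168590303 ≈ -92.851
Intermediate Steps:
n(B) = 2 (n(B) = -2 + 4 = 2)
q = 337180606/233638095 (q = -18646*(-1/44420) - 43063*(-1/42078) = 9323/22210 + 43063/42078 = 337180606/233638095 ≈ 1.4432)
p(T(-8), -4/(-4 + n(6)) - 5)/q = (-131 + (-4/(-4 + 2) - 5))/(337180606/233638095) = (-131 + (-4/(-2) - 5))*(233638095/337180606) = (-131 + (-1/2*(-4) - 5))*(233638095/337180606) = (-131 + (2 - 5))*(233638095/337180606) = (-131 - 3)*(233638095/337180606) = -134*233638095/337180606 = -15653752365/168590303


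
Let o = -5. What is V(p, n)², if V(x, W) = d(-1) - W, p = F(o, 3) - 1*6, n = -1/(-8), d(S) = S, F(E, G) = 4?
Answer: 81/64 ≈ 1.2656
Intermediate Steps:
n = ⅛ (n = -1*(-⅛) = ⅛ ≈ 0.12500)
p = -2 (p = 4 - 1*6 = 4 - 6 = -2)
V(x, W) = -1 - W
V(p, n)² = (-1 - 1*⅛)² = (-1 - ⅛)² = (-9/8)² = 81/64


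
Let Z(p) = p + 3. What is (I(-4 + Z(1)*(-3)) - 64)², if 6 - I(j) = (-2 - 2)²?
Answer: 5476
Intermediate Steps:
Z(p) = 3 + p
I(j) = -10 (I(j) = 6 - (-2 - 2)² = 6 - 1*(-4)² = 6 - 1*16 = 6 - 16 = -10)
(I(-4 + Z(1)*(-3)) - 64)² = (-10 - 64)² = (-74)² = 5476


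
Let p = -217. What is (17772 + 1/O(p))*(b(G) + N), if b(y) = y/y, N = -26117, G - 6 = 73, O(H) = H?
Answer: -100716954668/217 ≈ -4.6413e+8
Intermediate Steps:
G = 79 (G = 6 + 73 = 79)
b(y) = 1
(17772 + 1/O(p))*(b(G) + N) = (17772 + 1/(-217))*(1 - 26117) = (17772 - 1/217)*(-26116) = (3856523/217)*(-26116) = -100716954668/217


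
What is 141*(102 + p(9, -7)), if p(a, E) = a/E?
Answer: 99405/7 ≈ 14201.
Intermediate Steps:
141*(102 + p(9, -7)) = 141*(102 + 9/(-7)) = 141*(102 + 9*(-⅐)) = 141*(102 - 9/7) = 141*(705/7) = 99405/7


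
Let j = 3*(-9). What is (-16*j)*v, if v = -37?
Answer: -15984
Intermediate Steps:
j = -27
(-16*j)*v = -16*(-27)*(-37) = 432*(-37) = -15984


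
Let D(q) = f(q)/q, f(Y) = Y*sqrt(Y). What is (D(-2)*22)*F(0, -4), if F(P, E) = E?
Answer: -88*I*sqrt(2) ≈ -124.45*I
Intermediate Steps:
f(Y) = Y**(3/2)
D(q) = sqrt(q) (D(q) = q**(3/2)/q = sqrt(q))
(D(-2)*22)*F(0, -4) = (sqrt(-2)*22)*(-4) = ((I*sqrt(2))*22)*(-4) = (22*I*sqrt(2))*(-4) = -88*I*sqrt(2)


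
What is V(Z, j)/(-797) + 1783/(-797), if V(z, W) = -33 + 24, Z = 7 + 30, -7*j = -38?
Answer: -1774/797 ≈ -2.2258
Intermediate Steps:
j = 38/7 (j = -⅐*(-38) = 38/7 ≈ 5.4286)
Z = 37
V(z, W) = -9
V(Z, j)/(-797) + 1783/(-797) = -9/(-797) + 1783/(-797) = -9*(-1/797) + 1783*(-1/797) = 9/797 - 1783/797 = -1774/797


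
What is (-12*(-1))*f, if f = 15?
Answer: 180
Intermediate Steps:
(-12*(-1))*f = -12*(-1)*15 = 12*15 = 180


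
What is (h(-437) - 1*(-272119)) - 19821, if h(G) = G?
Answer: 251861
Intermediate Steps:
(h(-437) - 1*(-272119)) - 19821 = (-437 - 1*(-272119)) - 19821 = (-437 + 272119) - 19821 = 271682 - 19821 = 251861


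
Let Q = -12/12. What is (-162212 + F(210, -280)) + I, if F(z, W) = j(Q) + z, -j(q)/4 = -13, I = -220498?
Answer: -382448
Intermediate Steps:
Q = -1 (Q = -12*1/12 = -1)
j(q) = 52 (j(q) = -4*(-13) = 52)
F(z, W) = 52 + z
(-162212 + F(210, -280)) + I = (-162212 + (52 + 210)) - 220498 = (-162212 + 262) - 220498 = -161950 - 220498 = -382448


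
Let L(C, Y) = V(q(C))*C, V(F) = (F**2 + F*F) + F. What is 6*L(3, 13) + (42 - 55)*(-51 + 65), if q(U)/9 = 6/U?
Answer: 11806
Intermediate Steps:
q(U) = 54/U (q(U) = 9*(6/U) = 54/U)
V(F) = F + 2*F**2 (V(F) = (F**2 + F**2) + F = 2*F**2 + F = F + 2*F**2)
L(C, Y) = 54 + 5832/C (L(C, Y) = ((54/C)*(1 + 2*(54/C)))*C = ((54/C)*(1 + 108/C))*C = (54*(1 + 108/C)/C)*C = 54 + 5832/C)
6*L(3, 13) + (42 - 55)*(-51 + 65) = 6*(54 + 5832/3) + (42 - 55)*(-51 + 65) = 6*(54 + 5832*(1/3)) - 13*14 = 6*(54 + 1944) - 182 = 6*1998 - 182 = 11988 - 182 = 11806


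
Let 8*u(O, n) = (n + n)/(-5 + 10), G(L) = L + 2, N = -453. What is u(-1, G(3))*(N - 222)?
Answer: -675/4 ≈ -168.75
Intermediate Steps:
G(L) = 2 + L
u(O, n) = n/20 (u(O, n) = ((n + n)/(-5 + 10))/8 = ((2*n)/5)/8 = ((2*n)*(⅕))/8 = (2*n/5)/8 = n/20)
u(-1, G(3))*(N - 222) = ((2 + 3)/20)*(-453 - 222) = ((1/20)*5)*(-675) = (¼)*(-675) = -675/4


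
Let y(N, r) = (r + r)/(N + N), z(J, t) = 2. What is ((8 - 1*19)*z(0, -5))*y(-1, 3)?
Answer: 66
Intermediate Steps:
y(N, r) = r/N (y(N, r) = (2*r)/((2*N)) = (2*r)*(1/(2*N)) = r/N)
((8 - 1*19)*z(0, -5))*y(-1, 3) = ((8 - 1*19)*2)*(3/(-1)) = ((8 - 19)*2)*(3*(-1)) = -11*2*(-3) = -22*(-3) = 66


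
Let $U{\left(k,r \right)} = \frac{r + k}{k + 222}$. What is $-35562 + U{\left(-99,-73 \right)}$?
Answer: $- \frac{4374298}{123} \approx -35563.0$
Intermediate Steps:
$U{\left(k,r \right)} = \frac{k + r}{222 + k}$
$-35562 + U{\left(-99,-73 \right)} = -35562 + \frac{-99 - 73}{222 - 99} = -35562 + \frac{1}{123} \left(-172\right) = -35562 - \frac{172}{123} = - \frac{4374298}{123}$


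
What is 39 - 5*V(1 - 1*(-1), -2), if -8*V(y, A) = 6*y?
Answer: 93/2 ≈ 46.500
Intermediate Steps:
V(y, A) = -3*y/4
39 - 5*V(1 - 1*(-1), -2) = 39 - (-15)*(1 - 1*(-1))/4 = 39 - (-15)*(1 + 1)/4 = 39 - (-15)*2/4 = 39 - 5*(-3/2) = 39 + 15/2 = 93/2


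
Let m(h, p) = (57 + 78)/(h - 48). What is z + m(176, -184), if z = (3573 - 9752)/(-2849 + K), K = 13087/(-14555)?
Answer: 8555781115/2654738048 ≈ 3.2228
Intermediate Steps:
K = -13087/14555 (K = 13087*(-1/14555) = -13087/14555 ≈ -0.89914)
m(h, p) = 135/(-48 + h)
z = 89935345/41480282 (z = (3573 - 9752)/(-2849 - 13087/14555) = -6179/(-41480282/14555) = -6179*(-14555/41480282) = 89935345/41480282 ≈ 2.1681)
z + m(176, -184) = 89935345/41480282 + 135/(-48 + 176) = 89935345/41480282 + 135/128 = 8555781115/2654738048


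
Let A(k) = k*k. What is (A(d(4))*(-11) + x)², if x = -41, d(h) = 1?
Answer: 2704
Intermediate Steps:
A(k) = k²
(A(d(4))*(-11) + x)² = (1²*(-11) - 41)² = (1*(-11) - 41)² = (-11 - 41)² = (-52)² = 2704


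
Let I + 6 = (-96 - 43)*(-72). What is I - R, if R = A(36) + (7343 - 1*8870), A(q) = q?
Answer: 11493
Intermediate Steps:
I = 10002 (I = -6 + (-96 - 43)*(-72) = -6 - 139*(-72) = -6 + 10008 = 10002)
R = -1491 (R = 36 + (7343 - 1*8870) = 36 + (7343 - 8870) = 36 - 1527 = -1491)
I - R = 10002 - 1*(-1491) = 10002 + 1491 = 11493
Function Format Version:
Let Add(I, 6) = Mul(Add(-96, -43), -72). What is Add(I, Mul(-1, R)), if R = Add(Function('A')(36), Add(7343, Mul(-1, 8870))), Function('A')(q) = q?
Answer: 11493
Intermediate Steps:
I = 10002 (I = Add(-6, Mul(Add(-96, -43), -72)) = Add(-6, Mul(-139, -72)) = Add(-6, 10008) = 10002)
R = -1491 (R = Add(36, Add(7343, Mul(-1, 8870))) = Add(36, Add(7343, -8870)) = Add(36, -1527) = -1491)
Add(I, Mul(-1, R)) = Add(10002, Mul(-1, -1491)) = Add(10002, 1491) = 11493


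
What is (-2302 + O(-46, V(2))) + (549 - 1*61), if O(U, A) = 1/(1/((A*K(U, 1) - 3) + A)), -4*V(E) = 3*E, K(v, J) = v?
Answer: -3499/2 ≈ -1749.5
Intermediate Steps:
V(E) = -3*E/4
O(U, A) = -3 + A + A*U (O(U, A) = 1/(1/((A*U - 3) + A)) = 1/(1/((-3 + A*U) + A)) = 1/(1/(-3 + A + A*U)) = -3 + A + A*U)
(-2302 + O(-46, V(2))) + (549 - 1*61) = (-2302 + (-3 - 3/4*2 - 3/4*2*(-46))) + (549 - 1*61) = (-2302 + (-3 - 3/2 - 3/2*(-46))) + (549 - 61) = (-2302 + (-3 - 3/2 + 69)) + 488 = (-2302 + 129/2) + 488 = -4475/2 + 488 = -3499/2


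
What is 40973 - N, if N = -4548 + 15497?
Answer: 30024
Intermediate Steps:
N = 10949
40973 - N = 40973 - 1*10949 = 40973 - 10949 = 30024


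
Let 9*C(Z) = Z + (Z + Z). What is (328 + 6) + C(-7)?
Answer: 995/3 ≈ 331.67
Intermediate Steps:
C(Z) = Z/3 (C(Z) = (Z + (Z + Z))/9 = (Z + 2*Z)/9 = (3*Z)/9 = Z/3)
(328 + 6) + C(-7) = (328 + 6) + (1/3)*(-7) = 334 - 7/3 = 995/3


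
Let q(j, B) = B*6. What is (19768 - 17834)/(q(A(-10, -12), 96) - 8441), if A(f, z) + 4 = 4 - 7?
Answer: -1934/7865 ≈ -0.24590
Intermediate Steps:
A(f, z) = -7 (A(f, z) = -4 + (4 - 7) = -4 - 3 = -7)
q(j, B) = 6*B
(19768 - 17834)/(q(A(-10, -12), 96) - 8441) = (19768 - 17834)/(6*96 - 8441) = 1934/(576 - 8441) = 1934/(-7865) = 1934*(-1/7865) = -1934/7865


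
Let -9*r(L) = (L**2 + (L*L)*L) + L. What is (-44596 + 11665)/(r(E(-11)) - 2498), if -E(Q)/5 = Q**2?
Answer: -98793/73685741 ≈ -0.0013407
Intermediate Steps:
E(Q) = -5*Q**2
r(L) = -L/9 - L**2/9 - L**3/9 (r(L) = -((L**2 + (L*L)*L) + L)/9 = -((L**2 + L**2*L) + L)/9 = -((L**2 + L**3) + L)/9 = -(L + L**2 + L**3)/9 = -L/9 - L**2/9 - L**3/9)
(-44596 + 11665)/(r(E(-11)) - 2498) = (-44596 + 11665)/(-(-5*(-11)**2)*(1 - 5*(-11)**2 + (-5*(-11)**2)**2)/9 - 2498) = -32931/(-(-5*121)*(1 - 5*121 + (-5*121)**2)/9 - 2498) = -32931/(-1/9*(-605)*(1 - 605 + (-605)**2) - 2498) = -32931/(-1/9*(-605)*(1 - 605 + 366025) - 2498) = -32931/(-1/9*(-605)*365421 - 2498) = -32931/(73693235/3 - 2498) = -32931/73685741/3 = -32931*3/73685741 = -98793/73685741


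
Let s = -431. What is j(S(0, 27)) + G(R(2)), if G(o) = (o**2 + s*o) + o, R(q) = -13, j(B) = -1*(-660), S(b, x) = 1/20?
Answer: 6419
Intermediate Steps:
S(b, x) = 1/20
j(B) = 660
G(o) = o**2 - 430*o (G(o) = (o**2 - 431*o) + o = o**2 - 430*o)
j(S(0, 27)) + G(R(2)) = 660 - 13*(-430 - 13) = 660 - 13*(-443) = 660 + 5759 = 6419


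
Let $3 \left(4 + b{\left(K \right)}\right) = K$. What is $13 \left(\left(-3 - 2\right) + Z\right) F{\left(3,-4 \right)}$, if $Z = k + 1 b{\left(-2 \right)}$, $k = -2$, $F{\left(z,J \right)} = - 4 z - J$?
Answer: $\frac{3640}{3} \approx 1213.3$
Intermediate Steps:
$b{\left(K \right)} = -4 + \frac{K}{3}$
$F{\left(z,J \right)} = - J - 4 z$
$Z = - \frac{20}{3}$ ($Z = -2 + 1 \left(-4 + \frac{1}{3} \left(-2\right)\right) = -2 + 1 \left(-4 - \frac{2}{3}\right) = -2 + 1 \left(- \frac{14}{3}\right) = -2 - \frac{14}{3} = - \frac{20}{3} \approx -6.6667$)
$13 \left(\left(-3 - 2\right) + Z\right) F{\left(3,-4 \right)} = 13 \left(\left(-3 - 2\right) - \frac{20}{3}\right) \left(\left(-1\right) \left(-4\right) - 12\right) = 13 \left(-5 - \frac{20}{3}\right) \left(4 - 12\right) = 13 \left(- \frac{35}{3}\right) \left(-8\right) = \left(- \frac{455}{3}\right) \left(-8\right) = \frac{3640}{3}$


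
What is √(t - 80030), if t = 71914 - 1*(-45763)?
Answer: 3*√4183 ≈ 194.03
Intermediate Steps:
t = 117677 (t = 71914 + 45763 = 117677)
√(t - 80030) = √(117677 - 80030) = √37647 = 3*√4183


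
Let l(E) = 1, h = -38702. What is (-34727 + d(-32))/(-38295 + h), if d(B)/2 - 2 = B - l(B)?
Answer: 34789/76997 ≈ 0.45182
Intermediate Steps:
d(B) = 2 + 2*B (d(B) = 4 + 2*(B - 1*1) = 4 + 2*(B - 1) = 4 + 2*(-1 + B) = 4 + (-2 + 2*B) = 2 + 2*B)
(-34727 + d(-32))/(-38295 + h) = (-34727 + (2 + 2*(-32)))/(-38295 - 38702) = (-34727 + (2 - 64))/(-76997) = (-34727 - 62)*(-1/76997) = -34789*(-1/76997) = 34789/76997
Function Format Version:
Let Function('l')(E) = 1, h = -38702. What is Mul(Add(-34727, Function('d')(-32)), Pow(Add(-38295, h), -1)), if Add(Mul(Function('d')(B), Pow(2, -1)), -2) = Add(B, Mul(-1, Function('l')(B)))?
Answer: Rational(34789, 76997) ≈ 0.45182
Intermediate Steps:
Function('d')(B) = Add(2, Mul(2, B)) (Function('d')(B) = Add(4, Mul(2, Add(B, Mul(-1, 1)))) = Add(4, Mul(2, Add(B, -1))) = Add(4, Mul(2, Add(-1, B))) = Add(4, Add(-2, Mul(2, B))) = Add(2, Mul(2, B)))
Mul(Add(-34727, Function('d')(-32)), Pow(Add(-38295, h), -1)) = Mul(Add(-34727, Add(2, Mul(2, -32))), Pow(Add(-38295, -38702), -1)) = Mul(Add(-34727, Add(2, -64)), Pow(-76997, -1)) = Mul(Add(-34727, -62), Rational(-1, 76997)) = Mul(-34789, Rational(-1, 76997)) = Rational(34789, 76997)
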